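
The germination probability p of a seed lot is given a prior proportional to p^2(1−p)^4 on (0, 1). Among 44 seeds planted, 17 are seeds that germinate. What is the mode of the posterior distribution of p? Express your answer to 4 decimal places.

p̂_MAP = 0.3800

The prior density ∝ p^2(1−p)^4 is the kernel of Beta(3, 5).
Data: 17 successes in 44 trials. The binomial likelihood contributes p^17(1−p)^27, so the posterior is Beta(3+17, 5+27) = Beta(20, 32).
For Beta(a, b) with a, b > 1 the mode is (a−1)/(a+b−2) = 19/50 ≈ 0.3800.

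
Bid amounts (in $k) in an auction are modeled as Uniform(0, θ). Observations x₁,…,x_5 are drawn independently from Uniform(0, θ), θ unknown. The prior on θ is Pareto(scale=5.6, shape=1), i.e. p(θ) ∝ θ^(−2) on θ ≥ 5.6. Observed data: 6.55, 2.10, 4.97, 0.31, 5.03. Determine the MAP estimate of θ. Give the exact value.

The Uniform(0, θ) likelihood is θ^(−n) for θ ≥ max(xᵢ), zero otherwise. Here max(xᵢ) = 6.55.
Posterior ∝ θ^(−2) · θ^(−5) = θ^(−7) on θ ≥ max(5.6, 6.55) = 6.55.
This density is strictly decreasing in θ, so the posterior mode lies at the lower boundary of the support.

θ̂_MAP = 6.55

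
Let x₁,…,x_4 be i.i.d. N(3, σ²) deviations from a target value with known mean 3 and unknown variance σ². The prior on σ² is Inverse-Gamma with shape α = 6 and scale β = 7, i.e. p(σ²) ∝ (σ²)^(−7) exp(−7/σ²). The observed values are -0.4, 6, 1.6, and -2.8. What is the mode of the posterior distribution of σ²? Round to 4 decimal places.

Sum of squared deviations about the known mean: SS = (-0.4−3)² + (6−3)² + (1.6−3)² + (-2.8−3)² = 56.16.
The Normal likelihood contributes (σ²)^(−n/2) exp(−SS/(2σ²)), so the posterior is Inverse-Gamma(α + n/2, β + SS/2) = Inverse-Gamma(8, 35.08).
The mode of Inverse-Gamma(a, b) is b/(a+1) = 35.08/9 ≈ 3.8978.

σ̂²_MAP = 3.8978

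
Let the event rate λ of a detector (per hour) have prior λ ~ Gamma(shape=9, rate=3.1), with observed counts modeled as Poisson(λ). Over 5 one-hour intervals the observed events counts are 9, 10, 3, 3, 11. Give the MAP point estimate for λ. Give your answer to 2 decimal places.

Σxᵢ = 9+10+3+3+11 = 36, with n = 5.
Posterior ∝ λ^8e^(−3.1λ) · λ^36e^(−5λ) = λ^44e^(−8.1λ), i.e. Gamma(shape=45, rate=8.1).
The mode of a Gamma(a, b) with a ≥ 1 (shape–rate) is (a−1)/b = 44/8.1 ≈ 5.43.

λ̂_MAP = 5.43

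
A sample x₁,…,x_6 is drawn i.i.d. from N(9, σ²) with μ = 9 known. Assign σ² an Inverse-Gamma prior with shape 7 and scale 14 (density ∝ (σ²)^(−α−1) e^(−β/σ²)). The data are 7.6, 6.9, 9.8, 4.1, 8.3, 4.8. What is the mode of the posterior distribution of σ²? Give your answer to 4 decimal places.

Sum of squared deviations about the known mean: SS = (7.6−9)² + (6.9−9)² + (9.8−9)² + (4.1−9)² + (8.3−9)² + (4.8−9)² = 49.15.
The Normal likelihood contributes (σ²)^(−n/2) exp(−SS/(2σ²)), so the posterior is Inverse-Gamma(α + n/2, β + SS/2) = Inverse-Gamma(10, 38.575).
The mode of Inverse-Gamma(a, b) is b/(a+1) = 38.575/11 ≈ 3.5068.

σ̂²_MAP = 3.5068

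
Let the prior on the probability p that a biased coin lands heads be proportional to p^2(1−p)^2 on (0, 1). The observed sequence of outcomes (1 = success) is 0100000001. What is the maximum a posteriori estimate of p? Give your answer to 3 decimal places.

The prior density ∝ p^2(1−p)^2 is the kernel of Beta(3, 3).
Data: 2 successes in 10 trials (from the sequence). The binomial likelihood contributes p^2(1−p)^8, so the posterior is Beta(3+2, 3+8) = Beta(5, 11).
For Beta(a, b) with a, b > 1 the mode is (a−1)/(a+b−2) = 4/14 ≈ 0.286.

p̂_MAP = 0.286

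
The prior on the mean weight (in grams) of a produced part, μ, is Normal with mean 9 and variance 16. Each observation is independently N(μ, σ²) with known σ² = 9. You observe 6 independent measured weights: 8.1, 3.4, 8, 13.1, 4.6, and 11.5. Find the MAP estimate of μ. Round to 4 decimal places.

n = 6; x̄ = (8.1 + 3.4 + 8 + 13.1 + 4.6 + 11.5)/6 = 48.7/6 = 487/60 ≈ 8.1167.
For a Normal prior and Normal likelihood with known variance, the posterior is Normal; its mode equals its mean, the precision-weighted average.
Prior precision 1/σ₀² = 1/16 = 0.0625; data precision n/σ² = 6/9 = 2/3.
μ̂ = (0.0625·9 + (2/3)·(487/60)) / (0.0625 + 2/3) = (4301/720)/(35/48) = 4301/525 ≈ 8.1924.

μ̂_MAP = 8.1924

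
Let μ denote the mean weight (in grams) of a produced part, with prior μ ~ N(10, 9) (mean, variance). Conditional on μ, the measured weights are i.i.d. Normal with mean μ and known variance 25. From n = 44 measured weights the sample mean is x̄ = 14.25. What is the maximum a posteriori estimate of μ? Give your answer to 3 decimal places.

μ̂_MAP = 13.998

n = 44, x̄ = 14.25.
For a Normal prior and Normal likelihood with known variance, the posterior is Normal; its mode equals its mean, the precision-weighted average.
Prior precision 1/σ₀² = 1/9; data precision n/σ² = 44/25 = 1.76.
μ̂ = ((1/9)·10 + 1.76·14.25) / (1/9 + 1.76) = (5893/225)/(421/225) = 5893/421 ≈ 13.998.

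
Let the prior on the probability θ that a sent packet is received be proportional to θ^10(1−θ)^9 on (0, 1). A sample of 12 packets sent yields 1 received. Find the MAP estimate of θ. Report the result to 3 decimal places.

The prior density ∝ θ^10(1−θ)^9 is the kernel of Beta(11, 10).
Data: 1 success in 12 trials. The binomial likelihood contributes θ(1−θ)^11, so the posterior is Beta(11+1, 10+11) = Beta(12, 21).
For Beta(a, b) with a, b > 1 the mode is (a−1)/(a+b−2) = 11/31 ≈ 0.355.

θ̂_MAP = 0.355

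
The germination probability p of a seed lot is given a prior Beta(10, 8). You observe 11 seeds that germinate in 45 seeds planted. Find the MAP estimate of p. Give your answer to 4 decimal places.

Prior: Beta(10, 8).
Data: 11 successes in 45 trials. The binomial likelihood contributes p^11(1−p)^34, so the posterior is Beta(10+11, 8+34) = Beta(21, 42).
For Beta(a, b) with a, b > 1 the mode is (a−1)/(a+b−2) = 20/61 ≈ 0.3279.

p̂_MAP = 0.3279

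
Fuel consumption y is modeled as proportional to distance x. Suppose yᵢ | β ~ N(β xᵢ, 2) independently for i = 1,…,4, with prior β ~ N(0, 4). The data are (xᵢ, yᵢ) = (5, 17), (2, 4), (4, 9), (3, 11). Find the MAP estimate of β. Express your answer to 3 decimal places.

log p(β | y) = −Σ(yᵢ − βxᵢ)²/(2·2) − β²/(2·4) + const.
Setting the derivative to zero: Σxᵢ(yᵢ − βxᵢ)/2 − β/4 = 0, so β = Σxᵢyᵢ / (Σxᵢ² + σ²/τ²).
Σxᵢyᵢ = 5·17 + 2·4 + 4·9 + 3·11 = 162; Σxᵢ² = 54; σ²/τ² = 0.5.
β̂_MAP = 162 / (54 + 0.5) = 162/54.5 ≈ 2.972.

β̂_MAP = 2.972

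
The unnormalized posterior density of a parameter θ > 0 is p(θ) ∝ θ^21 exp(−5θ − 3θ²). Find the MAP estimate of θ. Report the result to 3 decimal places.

ℓ'(θ) = 21/θ − 5 − 6θ. Setting this to zero and multiplying by θ: 6θ² + 5θ − 21 = 0.
θ = (−5 + √(5² + 4·6·21)) / (2·6) = (−5 + √529) / 12 = (−5 + 23)/12 = 3/2.
ℓ''(θ) = −21/θ² − 6 < 0, confirming a maximum.

θ̂_MAP = 1.500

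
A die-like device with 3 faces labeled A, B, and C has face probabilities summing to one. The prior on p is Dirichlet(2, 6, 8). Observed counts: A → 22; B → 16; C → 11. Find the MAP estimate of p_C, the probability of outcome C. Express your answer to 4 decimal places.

MAP estimate of p_C = 0.2903

The posterior is Dirichlet(αᵢ + nᵢ) = Dirichlet(24, 22, 19).
For a Dirichlet(a₁,…,a_K) with all aᵢ > 1, the mode has j-th component (aⱼ − 1)/(Σaᵢ − K).
Here Σaᵢ = 65 and K = 3, so p_C = (19 − 1)/(65 − 3) = 18/62 ≈ 0.2903.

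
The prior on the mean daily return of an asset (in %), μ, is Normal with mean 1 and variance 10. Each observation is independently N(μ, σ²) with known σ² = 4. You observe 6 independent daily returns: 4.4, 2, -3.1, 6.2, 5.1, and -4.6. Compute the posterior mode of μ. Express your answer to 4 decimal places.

n = 6; x̄ = (4.4 + 2 + (-3.1) + 6.2 + 5.1 + (-4.6))/6 = 10/6 = 5/3 ≈ 1.6667.
For a Normal prior and Normal likelihood with known variance, the posterior is Normal; its mode equals its mean, the precision-weighted average.
Prior precision 1/σ₀² = 1/10 = 0.1; data precision n/σ² = 6/4 = 1.5.
μ̂ = (0.1·1 + 1.5·(5/3)) / (0.1 + 1.5) = 2.6/1.6 = 1.6250.

μ̂_MAP = 1.6250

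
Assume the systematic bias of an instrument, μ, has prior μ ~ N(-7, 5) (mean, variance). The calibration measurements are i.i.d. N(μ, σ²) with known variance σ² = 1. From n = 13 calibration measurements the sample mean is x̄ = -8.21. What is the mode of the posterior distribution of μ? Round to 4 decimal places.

n = 13, x̄ = -8.21.
For a Normal prior and Normal likelihood with known variance, the posterior is Normal; its mode equals its mean, the precision-weighted average.
Prior precision 1/σ₀² = 1/5 = 0.2; data precision n/σ² = 13/1 = 13.
μ̂ = (0.2·(-7) + 13·(-8.21)) / (0.2 + 13) = (-108.13)/13.2 = -983/120 ≈ -8.1917.

μ̂_MAP = -8.1917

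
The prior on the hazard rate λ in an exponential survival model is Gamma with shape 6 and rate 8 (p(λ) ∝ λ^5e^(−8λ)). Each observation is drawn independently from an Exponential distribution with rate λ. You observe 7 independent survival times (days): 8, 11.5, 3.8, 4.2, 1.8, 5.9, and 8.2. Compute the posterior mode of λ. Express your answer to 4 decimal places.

The Exponential(rate=λ) likelihood is ∝ λ^n e^(−λΣtᵢ). Here n = 7 and Σtᵢ = 8 + 11.5 + 3.8 + 4.2 + 1.8 + 5.9 + 8.2 = 43.4.
Posterior ∝ λ^5e^(−8λ) · λ^7e^(−43.4λ) = λ^12e^(−51.4λ), i.e. Gamma(13, 51.4).
Mode = (a−1)/b = 12/51.4 ≈ 0.2335.

λ̂_MAP = 0.2335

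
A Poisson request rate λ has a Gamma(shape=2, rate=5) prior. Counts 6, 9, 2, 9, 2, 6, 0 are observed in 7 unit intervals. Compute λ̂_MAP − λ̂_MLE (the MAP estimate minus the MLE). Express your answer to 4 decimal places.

Σxᵢ = 34. Posterior is Gamma(36, 12); MAP = (36−1)/12 = 35/12 ≈ 2.91667.
MLE = x̄ = 34/7 ≈ 4.85714.
Difference = 35/12 − 34/7 = -163/84 ≈ -1.9405.

MAP − MLE = -1.9405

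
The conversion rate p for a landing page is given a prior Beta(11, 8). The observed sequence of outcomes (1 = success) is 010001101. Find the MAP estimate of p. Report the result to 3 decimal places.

Prior: Beta(11, 8).
Data: 4 successes in 9 trials (from the sequence). The binomial likelihood contributes p^4(1−p)^5, so the posterior is Beta(11+4, 8+5) = Beta(15, 13).
For Beta(a, b) with a, b > 1 the mode is (a−1)/(a+b−2) = 14/26 ≈ 0.538.

p̂_MAP = 0.538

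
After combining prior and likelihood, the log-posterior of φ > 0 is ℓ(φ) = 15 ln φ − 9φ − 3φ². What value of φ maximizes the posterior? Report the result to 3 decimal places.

ℓ'(φ) = 15/φ − 9 − 6φ. Setting this to zero and multiplying by φ: 6φ² + 9φ − 15 = 0.
φ = (−9 + √(9² + 4·6·15)) / (2·6) = (−9 + √441) / 12 = (−9 + 21)/12 = 1.
ℓ''(φ) = −15/φ² − 6 < 0, confirming a maximum.

φ̂_MAP = 1.000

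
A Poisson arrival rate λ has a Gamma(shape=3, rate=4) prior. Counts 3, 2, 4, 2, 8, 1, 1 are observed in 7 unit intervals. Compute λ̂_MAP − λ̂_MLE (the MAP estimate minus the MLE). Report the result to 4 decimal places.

MAP − MLE = -0.9091

Σxᵢ = 21. Posterior is Gamma(24, 11); MAP = (24−1)/11 = 23/11 ≈ 2.09091.
MLE = x̄ = 21/7 ≈ 3.00000.
Difference = 23/11 − 21/7 = -10/11 ≈ -0.9091.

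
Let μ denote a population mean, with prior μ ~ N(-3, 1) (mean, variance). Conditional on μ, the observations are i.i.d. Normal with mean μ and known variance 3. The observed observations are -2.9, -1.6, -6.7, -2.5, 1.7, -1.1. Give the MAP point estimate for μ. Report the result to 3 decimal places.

n = 6; x̄ = ((-2.9) + (-1.6) + (-6.7) + (-2.5) + 1.7 + (-1.1))/6 = -13.1/6 = -131/60 ≈ -2.1833.
For a Normal prior and Normal likelihood with known variance, the posterior is Normal; its mode equals its mean, the precision-weighted average.
Prior precision 1/σ₀² = 1/1 = 1; data precision n/σ² = 6/3 = 2.
μ̂ = (1·(-3) + 2·(-131/60)) / (1 + 2) = (-221/30)/3 = -221/90 ≈ -2.456.

μ̂_MAP = -2.456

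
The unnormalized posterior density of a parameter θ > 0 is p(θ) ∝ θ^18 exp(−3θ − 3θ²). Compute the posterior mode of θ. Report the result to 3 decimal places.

ℓ'(θ) = 18/θ − 3 − 6θ. Setting this to zero and multiplying by θ: 6θ² + 3θ − 18 = 0.
θ = (−3 + √(3² + 4·6·18)) / (2·6) = (−3 + √441) / 12 = (−3 + 21)/12 = 3/2.
ℓ''(θ) = −18/θ² − 6 < 0, confirming a maximum.

θ̂_MAP = 1.500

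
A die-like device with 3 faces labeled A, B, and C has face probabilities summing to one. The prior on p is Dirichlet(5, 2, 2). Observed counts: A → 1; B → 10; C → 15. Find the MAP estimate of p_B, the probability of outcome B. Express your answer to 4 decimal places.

MAP estimate of p_B = 0.3438

The posterior is Dirichlet(αᵢ + nᵢ) = Dirichlet(6, 12, 17).
For a Dirichlet(a₁,…,a_K) with all aᵢ > 1, the mode has j-th component (aⱼ − 1)/(Σaᵢ − K).
Here Σaᵢ = 35 and K = 3, so p_B = (12 − 1)/(35 − 3) = 11/32 ≈ 0.3438.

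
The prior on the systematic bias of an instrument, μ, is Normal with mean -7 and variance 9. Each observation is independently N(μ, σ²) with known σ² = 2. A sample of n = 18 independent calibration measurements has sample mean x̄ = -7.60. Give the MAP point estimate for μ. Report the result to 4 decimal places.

μ̂_MAP = -7.5927

n = 18, x̄ = -7.60.
For a Normal prior and Normal likelihood with known variance, the posterior is Normal; its mode equals its mean, the precision-weighted average.
Prior precision 1/σ₀² = 1/9; data precision n/σ² = 18/2 = 9.
μ̂ = ((1/9)·(-7) + 9·(-7.6)) / (1/9 + 9) = (-3113/45)/(82/9) = -3113/410 ≈ -7.5927.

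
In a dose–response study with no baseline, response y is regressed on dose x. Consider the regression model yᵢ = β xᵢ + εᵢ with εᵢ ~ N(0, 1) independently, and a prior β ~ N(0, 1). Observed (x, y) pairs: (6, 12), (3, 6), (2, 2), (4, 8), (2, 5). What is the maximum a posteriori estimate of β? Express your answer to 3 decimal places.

β̂_MAP = 1.943

log p(β | y) = −Σ(yᵢ − βxᵢ)²/(2·1) − β²/(2·1) + const.
Setting the derivative to zero: Σxᵢ(yᵢ − βxᵢ)/1 − β/1 = 0, so β = Σxᵢyᵢ / (Σxᵢ² + σ²/τ²).
Σxᵢyᵢ = 6·12 + 3·6 + 2·2 + 4·8 + 2·5 = 136; Σxᵢ² = 69; σ²/τ² = 1.
β̂_MAP = 136 / (69 + 1) = 136/70 ≈ 1.943.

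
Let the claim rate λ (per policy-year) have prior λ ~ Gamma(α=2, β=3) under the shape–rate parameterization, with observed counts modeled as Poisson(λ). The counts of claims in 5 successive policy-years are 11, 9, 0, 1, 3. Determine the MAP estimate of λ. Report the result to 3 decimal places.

λ̂_MAP = 3.125

Σxᵢ = 11+9+0+1+3 = 24, with n = 5.
Posterior ∝ λe^(−3λ) · λ^24e^(−5λ) = λ^25e^(−8λ), i.e. Gamma(shape=26, rate=8).
The mode of a Gamma(a, b) with a ≥ 1 (shape–rate) is (a−1)/b = 25/8 ≈ 3.125.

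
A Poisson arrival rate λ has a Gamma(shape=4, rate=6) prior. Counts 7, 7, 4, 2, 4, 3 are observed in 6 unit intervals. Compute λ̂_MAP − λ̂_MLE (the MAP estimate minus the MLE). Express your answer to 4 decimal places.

MAP − MLE = -2.0000

Σxᵢ = 27. Posterior is Gamma(31, 12); MAP = (31−1)/12 = 30/12 ≈ 2.50000.
MLE = x̄ = 27/6 ≈ 4.50000.
Difference = 30/12 − 27/6 = -2 ≈ -2.0000.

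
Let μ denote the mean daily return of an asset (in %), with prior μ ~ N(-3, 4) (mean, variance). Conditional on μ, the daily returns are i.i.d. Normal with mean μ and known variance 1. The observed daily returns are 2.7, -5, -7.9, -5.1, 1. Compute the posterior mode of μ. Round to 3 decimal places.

n = 5; x̄ = (2.7 + (-5) + (-7.9) + (-5.1) + 1)/5 = -14.3/5 = -2.86.
For a Normal prior and Normal likelihood with known variance, the posterior is Normal; its mode equals its mean, the precision-weighted average.
Prior precision 1/σ₀² = 1/4 = 0.25; data precision n/σ² = 5/1 = 5.
μ̂ = (0.25·(-3) + 5·(-2.86)) / (0.25 + 5) = (-15.05)/5.25 = -43/15 ≈ -2.867.

μ̂_MAP = -2.867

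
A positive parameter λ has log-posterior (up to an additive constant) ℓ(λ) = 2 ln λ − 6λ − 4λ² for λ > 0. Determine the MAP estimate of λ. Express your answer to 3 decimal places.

ℓ'(λ) = 2/λ − 6 − 8λ. Setting this to zero and multiplying by λ: 8λ² + 6λ − 2 = 0.
λ = (−6 + √(6² + 4·8·2)) / (2·8) = (−6 + √100) / 16 = (−6 + 10)/16 = 1/4.
ℓ''(λ) = −2/λ² − 8 < 0, confirming a maximum.

λ̂_MAP = 0.250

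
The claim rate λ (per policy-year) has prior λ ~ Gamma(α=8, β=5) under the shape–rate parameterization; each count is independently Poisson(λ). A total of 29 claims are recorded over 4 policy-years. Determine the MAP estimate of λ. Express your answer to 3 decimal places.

λ̂_MAP = 4.000

Σxᵢ = 29, n = 4.
Posterior ∝ λ^7e^(−5λ) · λ^29e^(−4λ) = λ^36e^(−9λ), i.e. Gamma(shape=37, rate=9).
The mode of a Gamma(a, b) with a ≥ 1 (shape–rate) is (a−1)/b = 36/9 ≈ 4.000.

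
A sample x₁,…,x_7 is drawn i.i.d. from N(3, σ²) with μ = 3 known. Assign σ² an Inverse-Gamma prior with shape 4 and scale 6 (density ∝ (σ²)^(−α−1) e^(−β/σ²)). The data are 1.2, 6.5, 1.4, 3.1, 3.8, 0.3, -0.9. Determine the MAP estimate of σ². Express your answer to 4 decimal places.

Sum of squared deviations about the known mean: SS = (1.2−3)² + (6.5−3)² + (1.4−3)² + (3.1−3)² + (3.8−3)² + (0.3−3)² + (-0.9−3)² = 41.2.
The Normal likelihood contributes (σ²)^(−n/2) exp(−SS/(2σ²)), so the posterior is Inverse-Gamma(α + n/2, β + SS/2) = Inverse-Gamma(7.5, 26.6).
The mode of Inverse-Gamma(a, b) is b/(a+1) = 26.6/8.5 ≈ 3.1294.

σ̂²_MAP = 3.1294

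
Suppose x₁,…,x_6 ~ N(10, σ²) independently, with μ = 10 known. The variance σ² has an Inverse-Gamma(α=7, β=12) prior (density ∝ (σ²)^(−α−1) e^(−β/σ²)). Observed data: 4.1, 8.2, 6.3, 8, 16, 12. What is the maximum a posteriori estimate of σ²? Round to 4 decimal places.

Sum of squared deviations about the known mean: SS = (4.1−10)² + (8.2−10)² + (6.3−10)² + (8−10)² + (16−10)² + (12−10)² = 95.74.
The Normal likelihood contributes (σ²)^(−n/2) exp(−SS/(2σ²)), so the posterior is Inverse-Gamma(α + n/2, β + SS/2) = Inverse-Gamma(10, 59.87).
The mode of Inverse-Gamma(a, b) is b/(a+1) = 59.87/11 ≈ 5.4427.

σ̂²_MAP = 5.4427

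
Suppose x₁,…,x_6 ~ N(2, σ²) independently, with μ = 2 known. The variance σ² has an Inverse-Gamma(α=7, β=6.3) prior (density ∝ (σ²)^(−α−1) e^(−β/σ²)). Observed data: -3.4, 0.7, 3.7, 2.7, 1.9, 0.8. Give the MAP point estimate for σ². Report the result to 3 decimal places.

σ̂²_MAP = 2.195

Sum of squared deviations about the known mean: SS = (-3.4−2)² + (0.7−2)² + (3.7−2)² + (2.7−2)² + (1.9−2)² + (0.8−2)² = 35.68.
The Normal likelihood contributes (σ²)^(−n/2) exp(−SS/(2σ²)), so the posterior is Inverse-Gamma(α + n/2, β + SS/2) = Inverse-Gamma(10, 24.14).
The mode of Inverse-Gamma(a, b) is b/(a+1) = 24.14/11 ≈ 2.195.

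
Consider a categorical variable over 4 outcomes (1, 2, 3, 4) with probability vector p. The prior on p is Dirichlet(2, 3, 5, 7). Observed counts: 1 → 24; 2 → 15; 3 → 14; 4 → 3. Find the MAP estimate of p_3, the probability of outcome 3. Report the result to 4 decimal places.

MAP estimate: 0.2609

The posterior is Dirichlet(αᵢ + nᵢ) = Dirichlet(26, 18, 19, 10).
For a Dirichlet(a₁,…,a_K) with all aᵢ > 1, the mode has j-th component (aⱼ − 1)/(Σaᵢ − K).
Here Σaᵢ = 73 and K = 4, so p_3 = (19 − 1)/(73 − 4) = 18/69 ≈ 0.2609.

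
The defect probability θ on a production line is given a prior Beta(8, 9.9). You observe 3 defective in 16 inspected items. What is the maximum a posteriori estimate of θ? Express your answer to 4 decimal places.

θ̂_MAP = 0.3135

Prior: Beta(8, 9.9).
Data: 3 successes in 16 trials. The binomial likelihood contributes θ^3(1−θ)^13, so the posterior is Beta(8+3, 9.9+13) = Beta(11, 22.9).
For Beta(a, b) with a, b > 1 the mode is (a−1)/(a+b−2) = 10/31.9 ≈ 0.3135.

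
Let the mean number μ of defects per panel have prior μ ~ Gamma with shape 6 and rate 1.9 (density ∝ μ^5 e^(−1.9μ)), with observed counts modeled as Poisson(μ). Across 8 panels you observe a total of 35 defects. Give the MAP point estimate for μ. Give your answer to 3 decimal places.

Σxᵢ = 35, n = 8.
Posterior ∝ μ^5e^(−1.9μ) · μ^35e^(−8μ) = μ^40e^(−9.9μ), i.e. Gamma(shape=41, rate=9.9).
The mode of a Gamma(a, b) with a ≥ 1 (shape–rate) is (a−1)/b = 40/9.9 ≈ 4.040.

μ̂_MAP = 4.040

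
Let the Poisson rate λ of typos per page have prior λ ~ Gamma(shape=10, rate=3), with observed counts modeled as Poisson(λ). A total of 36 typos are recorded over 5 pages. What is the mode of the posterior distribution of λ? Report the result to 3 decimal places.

Σxᵢ = 36, n = 5.
Posterior ∝ λ^9e^(−3λ) · λ^36e^(−5λ) = λ^45e^(−8λ), i.e. Gamma(shape=46, rate=8).
The mode of a Gamma(a, b) with a ≥ 1 (shape–rate) is (a−1)/b = 45/8 ≈ 5.625.

λ̂_MAP = 5.625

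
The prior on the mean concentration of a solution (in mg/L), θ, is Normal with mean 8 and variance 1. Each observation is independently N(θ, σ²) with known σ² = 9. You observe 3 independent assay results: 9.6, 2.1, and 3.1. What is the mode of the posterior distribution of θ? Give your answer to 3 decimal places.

n = 3; x̄ = (9.6 + 2.1 + 3.1)/3 = 14.8/3 = 74/15 ≈ 4.9333.
For a Normal prior and Normal likelihood with known variance, the posterior is Normal; its mode equals its mean, the precision-weighted average.
Prior precision 1/σ₀² = 1/1 = 1; data precision n/σ² = 3/9 = 1/3.
θ̂ = (1·8 + (1/3)·(74/15)) / (1 + 1/3) = (434/45)/(4/3) = 217/30 ≈ 7.233.

θ̂_MAP = 7.233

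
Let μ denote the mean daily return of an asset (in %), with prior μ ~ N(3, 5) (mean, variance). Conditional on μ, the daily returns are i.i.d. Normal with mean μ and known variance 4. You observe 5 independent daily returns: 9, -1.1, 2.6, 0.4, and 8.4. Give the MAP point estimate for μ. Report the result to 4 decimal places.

μ̂_MAP = 3.7414

n = 5; x̄ = (9 + (-1.1) + 2.6 + 0.4 + 8.4)/5 = 19.3/5 = 3.86.
For a Normal prior and Normal likelihood with known variance, the posterior is Normal; its mode equals its mean, the precision-weighted average.
Prior precision 1/σ₀² = 1/5 = 0.2; data precision n/σ² = 5/4 = 1.25.
μ̂ = (0.2·3 + 1.25·3.86) / (0.2 + 1.25) = 5.425/1.45 = 217/58 ≈ 3.7414.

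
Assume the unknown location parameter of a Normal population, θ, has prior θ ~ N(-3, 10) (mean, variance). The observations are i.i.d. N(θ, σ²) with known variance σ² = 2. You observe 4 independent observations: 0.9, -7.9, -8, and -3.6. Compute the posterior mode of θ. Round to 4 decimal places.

θ̂_MAP = -4.5714

n = 4; x̄ = (0.9 + (-7.9) + (-8) + (-3.6))/4 = -18.6/4 = -4.65.
For a Normal prior and Normal likelihood with known variance, the posterior is Normal; its mode equals its mean, the precision-weighted average.
Prior precision 1/σ₀² = 1/10 = 0.1; data precision n/σ² = 4/2 = 2.
θ̂ = (0.1·(-3) + 2·(-4.65)) / (0.1 + 2) = (-9.6)/2.1 = -32/7 ≈ -4.5714.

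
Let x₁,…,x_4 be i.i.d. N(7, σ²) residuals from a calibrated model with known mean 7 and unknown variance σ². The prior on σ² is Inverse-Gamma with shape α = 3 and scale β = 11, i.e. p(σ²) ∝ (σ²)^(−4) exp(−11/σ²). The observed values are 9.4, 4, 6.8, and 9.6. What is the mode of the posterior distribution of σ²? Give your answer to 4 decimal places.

σ̂²_MAP = 3.6300

Sum of squared deviations about the known mean: SS = (9.4−7)² + (4−7)² + (6.8−7)² + (9.6−7)² = 21.56.
The Normal likelihood contributes (σ²)^(−n/2) exp(−SS/(2σ²)), so the posterior is Inverse-Gamma(α + n/2, β + SS/2) = Inverse-Gamma(5, 21.78).
The mode of Inverse-Gamma(a, b) is b/(a+1) = 21.78/6 ≈ 3.6300.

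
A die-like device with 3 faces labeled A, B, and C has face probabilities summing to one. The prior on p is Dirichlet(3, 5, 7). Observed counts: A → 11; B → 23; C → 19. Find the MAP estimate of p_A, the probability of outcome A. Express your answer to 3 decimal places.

MAP estimate of p_A = 0.200

The posterior is Dirichlet(αᵢ + nᵢ) = Dirichlet(14, 28, 26).
For a Dirichlet(a₁,…,a_K) with all aᵢ > 1, the mode has j-th component (aⱼ − 1)/(Σaᵢ − K).
Here Σaᵢ = 68 and K = 3, so p_A = (14 − 1)/(68 − 3) = 13/65 ≈ 0.200.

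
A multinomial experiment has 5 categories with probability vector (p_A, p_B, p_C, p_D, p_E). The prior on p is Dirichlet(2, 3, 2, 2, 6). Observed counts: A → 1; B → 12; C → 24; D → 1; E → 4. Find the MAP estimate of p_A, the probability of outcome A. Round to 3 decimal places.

MAP estimate of p_A = 0.038

The posterior is Dirichlet(αᵢ + nᵢ) = Dirichlet(3, 15, 26, 3, 10).
For a Dirichlet(a₁,…,a_K) with all aᵢ > 1, the mode has j-th component (aⱼ − 1)/(Σaᵢ − K).
Here Σaᵢ = 57 and K = 5, so p_A = (3 − 1)/(57 − 5) = 2/52 ≈ 0.038.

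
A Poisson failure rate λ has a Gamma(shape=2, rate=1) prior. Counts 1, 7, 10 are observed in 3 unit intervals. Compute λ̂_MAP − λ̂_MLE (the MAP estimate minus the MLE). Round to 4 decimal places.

Σxᵢ = 18. Posterior is Gamma(20, 4); MAP = (20−1)/4 = 19/4 ≈ 4.75000.
MLE = x̄ = 18/3 ≈ 6.00000.
Difference = 19/4 − 18/3 = -5/4 ≈ -1.2500.

MAP − MLE = -1.2500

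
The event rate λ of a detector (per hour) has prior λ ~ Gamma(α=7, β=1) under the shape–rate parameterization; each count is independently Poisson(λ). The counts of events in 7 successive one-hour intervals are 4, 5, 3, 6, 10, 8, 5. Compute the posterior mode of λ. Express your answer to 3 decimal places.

Σxᵢ = 4+5+3+6+10+8+5 = 41, with n = 7.
Posterior ∝ λ^6e^(−1λ) · λ^41e^(−7λ) = λ^47e^(−8λ), i.e. Gamma(shape=48, rate=8).
The mode of a Gamma(a, b) with a ≥ 1 (shape–rate) is (a−1)/b = 47/8 ≈ 5.875.

λ̂_MAP = 5.875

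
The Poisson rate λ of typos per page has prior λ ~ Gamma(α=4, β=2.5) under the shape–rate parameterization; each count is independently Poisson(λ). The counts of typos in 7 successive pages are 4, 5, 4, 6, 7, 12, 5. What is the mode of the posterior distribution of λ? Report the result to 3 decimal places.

Σxᵢ = 4+5+4+6+7+12+5 = 43, with n = 7.
Posterior ∝ λ^3e^(−2.5λ) · λ^43e^(−7λ) = λ^46e^(−9.5λ), i.e. Gamma(shape=47, rate=9.5).
The mode of a Gamma(a, b) with a ≥ 1 (shape–rate) is (a−1)/b = 46/9.5 ≈ 4.842.

λ̂_MAP = 4.842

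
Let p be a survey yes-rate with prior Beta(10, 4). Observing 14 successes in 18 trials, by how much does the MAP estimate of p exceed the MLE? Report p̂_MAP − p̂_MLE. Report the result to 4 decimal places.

MAP − MLE = -0.0111

Posterior is Beta(24, 8); MAP = (24−1)/(32−2) = 23/30 ≈ 0.76667.
MLE ignores the prior: p̂_MLE = k/n = 14/18 ≈ 0.77778.
Difference = 23/30 − 14/18 = -1/90 ≈ -0.0111.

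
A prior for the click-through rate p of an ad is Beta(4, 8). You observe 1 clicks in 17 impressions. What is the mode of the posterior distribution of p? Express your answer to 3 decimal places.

Prior: Beta(4, 8).
Data: 1 success in 17 trials. The binomial likelihood contributes p(1−p)^16, so the posterior is Beta(4+1, 8+16) = Beta(5, 24).
For Beta(a, b) with a, b > 1 the mode is (a−1)/(a+b−2) = 4/27 ≈ 0.148.

p̂_MAP = 0.148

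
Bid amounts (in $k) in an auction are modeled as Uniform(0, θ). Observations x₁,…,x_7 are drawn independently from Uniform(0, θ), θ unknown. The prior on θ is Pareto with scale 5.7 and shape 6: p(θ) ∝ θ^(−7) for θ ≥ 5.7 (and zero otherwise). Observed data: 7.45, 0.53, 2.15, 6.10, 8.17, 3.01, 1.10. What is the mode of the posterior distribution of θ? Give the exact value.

The Uniform(0, θ) likelihood is θ^(−n) for θ ≥ max(xᵢ), zero otherwise. Here max(xᵢ) = 8.17.
Posterior ∝ θ^(−7) · θ^(−7) = θ^(−14) on θ ≥ max(5.7, 8.17) = 8.17.
This density is strictly decreasing in θ, so the posterior mode lies at the lower boundary of the support.

θ̂_MAP = 8.17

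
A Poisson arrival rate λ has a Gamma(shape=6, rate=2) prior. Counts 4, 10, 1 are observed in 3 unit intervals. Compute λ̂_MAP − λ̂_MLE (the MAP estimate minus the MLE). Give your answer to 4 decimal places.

MAP − MLE = -1.0000

Σxᵢ = 15. Posterior is Gamma(21, 5); MAP = (21−1)/5 = 20/5 ≈ 4.00000.
MLE = x̄ = 15/3 ≈ 5.00000.
Difference = 20/5 − 15/3 = -1 ≈ -1.0000.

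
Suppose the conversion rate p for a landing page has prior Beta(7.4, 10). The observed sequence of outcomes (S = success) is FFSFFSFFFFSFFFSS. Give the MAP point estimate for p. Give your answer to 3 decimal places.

p̂_MAP = 0.363

Prior: Beta(7.4, 10).
Data: 5 successes in 16 trials (from the sequence). The binomial likelihood contributes p^5(1−p)^11, so the posterior is Beta(7.4+5, 10+11) = Beta(12.4, 21).
For Beta(a, b) with a, b > 1 the mode is (a−1)/(a+b−2) = 11.4/31.4 ≈ 0.363.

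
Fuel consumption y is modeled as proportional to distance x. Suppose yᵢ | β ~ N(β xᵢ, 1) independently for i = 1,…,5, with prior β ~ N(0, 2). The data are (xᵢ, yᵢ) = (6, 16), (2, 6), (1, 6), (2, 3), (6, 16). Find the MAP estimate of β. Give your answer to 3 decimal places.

β̂_MAP = 2.650

log p(β | y) = −Σ(yᵢ − βxᵢ)²/(2·1) − β²/(2·2) + const.
Setting the derivative to zero: Σxᵢ(yᵢ − βxᵢ)/1 − β/2 = 0, so β = Σxᵢyᵢ / (Σxᵢ² + σ²/τ²).
Σxᵢyᵢ = 6·16 + 2·6 + 1·6 + 2·3 + 6·16 = 216; Σxᵢ² = 81; σ²/τ² = 0.5.
β̂_MAP = 216 / (81 + 0.5) = 216/81.5 ≈ 2.650.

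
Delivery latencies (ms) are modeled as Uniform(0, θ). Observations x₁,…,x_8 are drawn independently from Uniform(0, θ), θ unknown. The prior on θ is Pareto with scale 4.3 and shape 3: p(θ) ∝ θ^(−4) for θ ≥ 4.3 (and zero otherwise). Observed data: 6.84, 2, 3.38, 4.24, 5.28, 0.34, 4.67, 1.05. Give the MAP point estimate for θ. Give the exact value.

The Uniform(0, θ) likelihood is θ^(−n) for θ ≥ max(xᵢ), zero otherwise. Here max(xᵢ) = 6.84.
Posterior ∝ θ^(−4) · θ^(−8) = θ^(−12) on θ ≥ max(4.3, 6.84) = 6.84.
This density is strictly decreasing in θ, so the posterior mode lies at the lower boundary of the support.

θ̂_MAP = 6.84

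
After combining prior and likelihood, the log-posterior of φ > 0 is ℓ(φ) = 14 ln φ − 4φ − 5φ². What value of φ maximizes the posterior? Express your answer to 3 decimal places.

ℓ'(φ) = 14/φ − 4 − 10φ. Setting this to zero and multiplying by φ: 10φ² + 4φ − 14 = 0.
φ = (−4 + √(4² + 4·10·14)) / (2·10) = (−4 + √576) / 20 = (−4 + 24)/20 = 1.
ℓ''(φ) = −14/φ² − 10 < 0, confirming a maximum.

φ̂_MAP = 1.000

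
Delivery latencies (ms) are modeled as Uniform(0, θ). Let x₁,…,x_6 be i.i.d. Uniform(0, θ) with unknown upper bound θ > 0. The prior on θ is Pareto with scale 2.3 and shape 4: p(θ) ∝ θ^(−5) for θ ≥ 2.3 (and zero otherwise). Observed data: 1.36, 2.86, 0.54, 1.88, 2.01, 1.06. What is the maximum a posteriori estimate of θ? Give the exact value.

θ̂_MAP = 2.86

The Uniform(0, θ) likelihood is θ^(−n) for θ ≥ max(xᵢ), zero otherwise. Here max(xᵢ) = 2.86.
Posterior ∝ θ^(−5) · θ^(−6) = θ^(−11) on θ ≥ max(2.3, 2.86) = 2.86.
This density is strictly decreasing in θ, so the posterior mode lies at the lower boundary of the support.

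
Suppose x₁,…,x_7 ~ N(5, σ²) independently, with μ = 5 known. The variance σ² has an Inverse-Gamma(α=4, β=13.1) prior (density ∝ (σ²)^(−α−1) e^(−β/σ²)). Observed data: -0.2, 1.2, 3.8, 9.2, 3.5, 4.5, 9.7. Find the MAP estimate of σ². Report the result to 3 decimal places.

Sum of squared deviations about the known mean: SS = (-0.2−5)² + (1.2−5)² + (3.8−5)² + (9.2−5)² + (3.5−5)² + (4.5−5)² + (9.7−5)² = 85.15.
The Normal likelihood contributes (σ²)^(−n/2) exp(−SS/(2σ²)), so the posterior is Inverse-Gamma(α + n/2, β + SS/2) = Inverse-Gamma(7.5, 55.675).
The mode of Inverse-Gamma(a, b) is b/(a+1) = 55.675/8.5 ≈ 6.550.

σ̂²_MAP = 6.550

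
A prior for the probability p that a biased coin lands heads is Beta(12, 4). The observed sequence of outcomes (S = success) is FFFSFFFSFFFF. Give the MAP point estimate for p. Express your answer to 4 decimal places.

Prior: Beta(12, 4).
Data: 2 successes in 12 trials (from the sequence). The binomial likelihood contributes p^2(1−p)^10, so the posterior is Beta(12+2, 4+10) = Beta(14, 14).
For Beta(a, b) with a, b > 1 the mode is (a−1)/(a+b−2) = 13/26 ≈ 0.5000.

p̂_MAP = 0.5000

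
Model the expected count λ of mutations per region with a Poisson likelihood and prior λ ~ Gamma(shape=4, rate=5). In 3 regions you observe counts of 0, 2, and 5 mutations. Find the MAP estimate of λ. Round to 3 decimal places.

λ̂_MAP = 1.250

Σxᵢ = 0+2+5 = 7, with n = 3.
Posterior ∝ λ^3e^(−5λ) · λ^7e^(−3λ) = λ^10e^(−8λ), i.e. Gamma(shape=11, rate=8).
The mode of a Gamma(a, b) with a ≥ 1 (shape–rate) is (a−1)/b = 10/8 ≈ 1.250.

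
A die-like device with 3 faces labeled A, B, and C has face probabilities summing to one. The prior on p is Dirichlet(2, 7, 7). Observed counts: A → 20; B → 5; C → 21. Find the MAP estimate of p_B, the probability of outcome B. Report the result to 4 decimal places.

The posterior is Dirichlet(αᵢ + nᵢ) = Dirichlet(22, 12, 28).
For a Dirichlet(a₁,…,a_K) with all aᵢ > 1, the mode has j-th component (aⱼ − 1)/(Σaᵢ − K).
Here Σaᵢ = 62 and K = 3, so p_B = (12 − 1)/(62 − 3) = 11/59 ≈ 0.1864.

MAP estimate of p_B = 0.1864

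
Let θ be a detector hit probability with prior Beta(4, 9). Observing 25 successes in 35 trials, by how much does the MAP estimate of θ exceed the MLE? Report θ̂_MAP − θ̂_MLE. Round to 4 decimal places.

MAP − MLE = -0.1056

Posterior is Beta(29, 19); MAP = (29−1)/(48−2) = 28/46 ≈ 0.60870.
MLE ignores the prior: θ̂_MLE = k/n = 25/35 ≈ 0.71429.
Difference = 28/46 − 25/35 = -17/161 ≈ -0.1056.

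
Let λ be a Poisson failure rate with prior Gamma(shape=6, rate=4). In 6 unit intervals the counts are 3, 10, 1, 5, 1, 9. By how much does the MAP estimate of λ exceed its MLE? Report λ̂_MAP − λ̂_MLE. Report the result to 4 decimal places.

MAP − MLE = -1.4333

Σxᵢ = 29. Posterior is Gamma(35, 10); MAP = (35−1)/10 = 34/10 ≈ 3.40000.
MLE = x̄ = 29/6 ≈ 4.83333.
Difference = 34/10 − 29/6 = -43/30 ≈ -1.4333.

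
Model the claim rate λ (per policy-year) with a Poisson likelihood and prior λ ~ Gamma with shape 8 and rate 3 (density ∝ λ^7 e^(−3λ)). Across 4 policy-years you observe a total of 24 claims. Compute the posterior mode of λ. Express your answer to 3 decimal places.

Σxᵢ = 24, n = 4.
Posterior ∝ λ^7e^(−3λ) · λ^24e^(−4λ) = λ^31e^(−7λ), i.e. Gamma(shape=32, rate=7).
The mode of a Gamma(a, b) with a ≥ 1 (shape–rate) is (a−1)/b = 31/7 ≈ 4.429.

λ̂_MAP = 4.429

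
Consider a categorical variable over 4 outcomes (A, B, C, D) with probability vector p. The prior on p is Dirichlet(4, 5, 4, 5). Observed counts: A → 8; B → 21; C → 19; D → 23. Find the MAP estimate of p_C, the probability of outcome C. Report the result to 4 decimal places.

The posterior is Dirichlet(αᵢ + nᵢ) = Dirichlet(12, 26, 23, 28).
For a Dirichlet(a₁,…,a_K) with all aᵢ > 1, the mode has j-th component (aⱼ − 1)/(Σaᵢ − K).
Here Σaᵢ = 89 and K = 4, so p_C = (23 − 1)/(89 − 4) = 22/85 ≈ 0.2588.

MAP estimate of p_C = 0.2588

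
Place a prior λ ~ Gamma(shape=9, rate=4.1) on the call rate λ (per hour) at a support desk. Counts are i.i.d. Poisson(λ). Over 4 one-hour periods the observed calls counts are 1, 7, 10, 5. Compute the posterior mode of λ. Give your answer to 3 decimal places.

λ̂_MAP = 3.827

Σxᵢ = 1+7+10+5 = 23, with n = 4.
Posterior ∝ λ^8e^(−4.1λ) · λ^23e^(−4λ) = λ^31e^(−8.1λ), i.e. Gamma(shape=32, rate=8.1).
The mode of a Gamma(a, b) with a ≥ 1 (shape–rate) is (a−1)/b = 31/8.1 ≈ 3.827.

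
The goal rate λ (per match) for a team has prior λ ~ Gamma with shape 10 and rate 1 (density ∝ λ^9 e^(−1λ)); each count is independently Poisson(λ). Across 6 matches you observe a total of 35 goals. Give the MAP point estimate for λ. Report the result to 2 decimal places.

Σxᵢ = 35, n = 6.
Posterior ∝ λ^9e^(−1λ) · λ^35e^(−6λ) = λ^44e^(−7λ), i.e. Gamma(shape=45, rate=7).
The mode of a Gamma(a, b) with a ≥ 1 (shape–rate) is (a−1)/b = 44/7 ≈ 6.29.

λ̂_MAP = 6.29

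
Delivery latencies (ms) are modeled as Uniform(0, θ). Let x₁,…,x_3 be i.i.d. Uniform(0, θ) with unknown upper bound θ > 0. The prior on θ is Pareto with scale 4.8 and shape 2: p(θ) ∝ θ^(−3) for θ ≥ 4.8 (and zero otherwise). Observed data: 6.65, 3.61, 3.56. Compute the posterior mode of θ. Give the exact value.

The Uniform(0, θ) likelihood is θ^(−n) for θ ≥ max(xᵢ), zero otherwise. Here max(xᵢ) = 6.65.
Posterior ∝ θ^(−3) · θ^(−3) = θ^(−6) on θ ≥ max(4.8, 6.65) = 6.65.
This density is strictly decreasing in θ, so the posterior mode lies at the lower boundary of the support.

θ̂_MAP = 6.65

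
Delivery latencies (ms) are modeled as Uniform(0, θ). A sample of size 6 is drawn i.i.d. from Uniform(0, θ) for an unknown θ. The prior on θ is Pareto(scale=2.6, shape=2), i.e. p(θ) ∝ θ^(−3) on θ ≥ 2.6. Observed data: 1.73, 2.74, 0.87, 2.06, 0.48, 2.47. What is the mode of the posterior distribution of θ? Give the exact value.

θ̂_MAP = 2.74

The Uniform(0, θ) likelihood is θ^(−n) for θ ≥ max(xᵢ), zero otherwise. Here max(xᵢ) = 2.74.
Posterior ∝ θ^(−3) · θ^(−6) = θ^(−9) on θ ≥ max(2.6, 2.74) = 2.74.
This density is strictly decreasing in θ, so the posterior mode lies at the lower boundary of the support.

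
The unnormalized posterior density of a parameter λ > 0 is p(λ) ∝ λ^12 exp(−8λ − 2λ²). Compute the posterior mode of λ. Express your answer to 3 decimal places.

ℓ'(λ) = 12/λ − 8 − 4λ. Setting this to zero and multiplying by λ: 4λ² + 8λ − 12 = 0.
λ = (−8 + √(8² + 4·4·12)) / (2·4) = (−8 + √256) / 8 = (−8 + 16)/8 = 1.
ℓ''(λ) = −12/λ² − 4 < 0, confirming a maximum.

λ̂_MAP = 1.000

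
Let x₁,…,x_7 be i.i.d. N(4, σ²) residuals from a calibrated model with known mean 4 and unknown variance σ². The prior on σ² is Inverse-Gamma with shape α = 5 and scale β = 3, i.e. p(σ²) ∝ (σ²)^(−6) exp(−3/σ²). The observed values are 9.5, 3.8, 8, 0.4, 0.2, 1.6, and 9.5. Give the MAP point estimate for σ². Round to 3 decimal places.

σ̂²_MAP = 6.089

Sum of squared deviations about the known mean: SS = (9.5−4)² + (3.8−4)² + (8−4)² + (0.4−4)² + (0.2−4)² + (1.6−4)² + (9.5−4)² = 109.7.
The Normal likelihood contributes (σ²)^(−n/2) exp(−SS/(2σ²)), so the posterior is Inverse-Gamma(α + n/2, β + SS/2) = Inverse-Gamma(8.5, 57.85).
The mode of Inverse-Gamma(a, b) is b/(a+1) = 57.85/9.5 ≈ 6.089.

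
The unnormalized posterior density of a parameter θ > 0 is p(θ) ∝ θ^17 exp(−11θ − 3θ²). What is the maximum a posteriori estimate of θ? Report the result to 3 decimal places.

θ̂_MAP = 1.000

ℓ'(θ) = 17/θ − 11 − 6θ. Setting this to zero and multiplying by θ: 6θ² + 11θ − 17 = 0.
θ = (−11 + √(11² + 4·6·17)) / (2·6) = (−11 + √529) / 12 = (−11 + 23)/12 = 1.
ℓ''(θ) = −17/θ² − 6 < 0, confirming a maximum.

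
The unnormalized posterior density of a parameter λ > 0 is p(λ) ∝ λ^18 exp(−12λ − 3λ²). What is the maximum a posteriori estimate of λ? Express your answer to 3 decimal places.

ℓ'(λ) = 18/λ − 12 − 6λ. Setting this to zero and multiplying by λ: 6λ² + 12λ − 18 = 0.
λ = (−12 + √(12² + 4·6·18)) / (2·6) = (−12 + √576) / 12 = (−12 + 24)/12 = 1.
ℓ''(λ) = −18/λ² − 6 < 0, confirming a maximum.

λ̂_MAP = 1.000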